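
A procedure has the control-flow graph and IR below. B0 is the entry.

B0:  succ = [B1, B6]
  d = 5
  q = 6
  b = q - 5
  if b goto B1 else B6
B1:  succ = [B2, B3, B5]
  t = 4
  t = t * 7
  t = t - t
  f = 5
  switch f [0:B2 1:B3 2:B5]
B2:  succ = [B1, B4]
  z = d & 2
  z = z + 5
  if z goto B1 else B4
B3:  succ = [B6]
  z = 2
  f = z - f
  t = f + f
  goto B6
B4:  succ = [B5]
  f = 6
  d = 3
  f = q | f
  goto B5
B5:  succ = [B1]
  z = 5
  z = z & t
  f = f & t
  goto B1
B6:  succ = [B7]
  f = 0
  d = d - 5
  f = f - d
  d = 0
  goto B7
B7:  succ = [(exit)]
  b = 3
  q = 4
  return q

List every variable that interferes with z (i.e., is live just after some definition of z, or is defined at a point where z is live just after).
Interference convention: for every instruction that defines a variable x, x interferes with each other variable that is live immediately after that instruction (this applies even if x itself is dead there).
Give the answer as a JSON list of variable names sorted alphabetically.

Answer: ["d", "f", "q", "t"]

Derivation:
Per-block:
  B0 def {b,d,q} use ∅
  B1 def {f,t} use ∅
  B2 def {z} use {d}
  B3 def {f,t,z} use {f}
  B4 def {d,f} use {q}
  B5 def {f,z} use {f,t}
  B6 def {d,f} use {d}
  B7 def {b,q} use ∅

Live sets:
  live B0: ∅→{d,q}
  live B1: {d,q}→{d,f,q,t}
  live B2: {d,q,t}→{d,q,t}
  live B3: {d,f}→{d}
  live B4: {q,t}→{d,f,q,t}
  live B5: {d,f,q,t}→{d,q}
  live B6: {d}→∅
  live B7: ∅→∅

Interfere edges:
  b — {d,q}
  d — {b,f,q,t,z}
  f — {d,q,t,z}
  q — {b,d,f,t,z}
  t — {d,f,q,z}
  z — {d,f,q,t}

N(z) = ["d", "f", "q", "t"]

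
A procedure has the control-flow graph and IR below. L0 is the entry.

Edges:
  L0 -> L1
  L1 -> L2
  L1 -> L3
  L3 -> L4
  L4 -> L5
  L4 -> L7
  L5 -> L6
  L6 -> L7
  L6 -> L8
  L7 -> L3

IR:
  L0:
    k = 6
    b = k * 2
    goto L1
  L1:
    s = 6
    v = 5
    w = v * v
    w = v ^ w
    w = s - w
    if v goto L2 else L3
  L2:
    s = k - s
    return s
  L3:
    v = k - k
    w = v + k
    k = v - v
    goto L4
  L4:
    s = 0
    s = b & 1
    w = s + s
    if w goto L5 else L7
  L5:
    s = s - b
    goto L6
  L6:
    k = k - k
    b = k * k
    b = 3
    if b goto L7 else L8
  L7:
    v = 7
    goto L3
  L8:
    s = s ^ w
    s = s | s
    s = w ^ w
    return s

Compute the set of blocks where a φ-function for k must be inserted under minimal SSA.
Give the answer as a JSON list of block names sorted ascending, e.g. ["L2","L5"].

Answer: ["L3", "L7"]

Derivation:
idom tree: L1←L0 L2←L1 L3←L1 L4←L3 L5←L4 L6←L5 L7←L4 L8←L6
Dom at joins:
  L3: preds {L1,L7}: {L0,L1} ∩ {L0,L1,L3,L4,L7} = {L0,L1}; idom=L1
  L7: preds {L4,L6}: {L0,L1,L3,L4} ∩ {L0,L1,L3,L4,L5,L6} = {L0,L1,L3,L4}; idom=L4

DF derivation:
  join L3 pred L1: · stop@L1
  join L3 pred L7: L7→L4→L3 stop@L1
  join L7 pred L4: · stop@L4
  join L7 pred L6: L6→L5 stop@L4
  L0: DF=∅
  L1: DF=∅
  L2: DF=∅
  L3: DF={L3}
  L4: DF={L3}
  L5: DF={L7}
  L6: DF={L7}
  L7: DF={L3}
  L8: DF=∅

φ for k: defs {L0,L3,L6}
  DF⁺ = {L3,L7}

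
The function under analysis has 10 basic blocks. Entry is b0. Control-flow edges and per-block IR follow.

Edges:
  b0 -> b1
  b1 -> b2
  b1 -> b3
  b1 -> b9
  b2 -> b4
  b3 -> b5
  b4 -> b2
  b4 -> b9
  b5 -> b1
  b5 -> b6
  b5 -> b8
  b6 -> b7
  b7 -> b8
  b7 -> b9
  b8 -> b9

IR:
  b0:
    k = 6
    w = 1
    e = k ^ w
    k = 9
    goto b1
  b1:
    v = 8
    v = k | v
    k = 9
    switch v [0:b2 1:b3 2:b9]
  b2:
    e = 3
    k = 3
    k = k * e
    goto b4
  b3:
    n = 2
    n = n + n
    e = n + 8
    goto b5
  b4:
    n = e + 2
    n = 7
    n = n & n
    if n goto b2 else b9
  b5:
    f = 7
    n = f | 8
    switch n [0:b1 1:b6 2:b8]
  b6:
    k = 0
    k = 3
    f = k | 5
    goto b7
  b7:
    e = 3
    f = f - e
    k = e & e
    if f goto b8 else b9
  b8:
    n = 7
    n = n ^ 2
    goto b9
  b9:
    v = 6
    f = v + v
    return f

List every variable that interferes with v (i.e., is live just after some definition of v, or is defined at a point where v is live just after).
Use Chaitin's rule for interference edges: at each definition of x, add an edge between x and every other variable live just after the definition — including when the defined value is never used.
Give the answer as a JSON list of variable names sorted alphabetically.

Answer: ["k"]

Working:
Per-block:
  b0: def={e,k,w} ue=∅
  b1: def={k,v} ue={k}
  b2: def={e,k} ue=∅
  b3: def={e,n} ue=∅
  b4: def={n} ue={e}
  b5: def={f,n} ue=∅
  b6: def={f,k} ue=∅
  b7: def={e,f,k} ue={f}
  b8: def={n} ue=∅
  b9: def={f,v} ue=∅

Backward fixpoint:
  b0: in=∅ out={k}
  b1: in={k} out={k}
  b2: in=∅ out={e}
  b3: in={k} out={k}
  b4: in={e} out=∅
  b5: in={k} out={k}
  b6: in=∅ out={f}
  b7: in={f} out=∅
  b8: in=∅ out=∅
  b9: in=∅ out=∅

Interfere edges:
  e↔{f,k}
  f↔{e,k}
  k↔{e,f,n,v,w}
  n↔{k}
  v↔{k}
  w↔{k}

N(v) = ["k"]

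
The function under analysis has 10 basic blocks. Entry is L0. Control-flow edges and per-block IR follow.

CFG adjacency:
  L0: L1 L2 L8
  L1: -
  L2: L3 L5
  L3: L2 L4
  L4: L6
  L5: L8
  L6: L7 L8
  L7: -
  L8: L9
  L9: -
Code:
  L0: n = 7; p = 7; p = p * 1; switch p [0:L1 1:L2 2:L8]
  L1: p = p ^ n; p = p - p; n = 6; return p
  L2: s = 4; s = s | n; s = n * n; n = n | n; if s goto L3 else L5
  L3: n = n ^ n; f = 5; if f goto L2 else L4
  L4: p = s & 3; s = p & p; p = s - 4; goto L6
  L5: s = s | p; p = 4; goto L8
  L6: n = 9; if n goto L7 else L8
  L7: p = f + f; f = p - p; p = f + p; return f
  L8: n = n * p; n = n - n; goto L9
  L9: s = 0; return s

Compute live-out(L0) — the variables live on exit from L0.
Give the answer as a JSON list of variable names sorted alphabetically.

def/use:
  L0 def {n,p} use ∅
  L1 def {n,p} use {n,p}
  L2 def {n,s} use {n}
  L3 def {f,n} use {n}
  L4 def {p,s} use {s}
  L5 def {p,s} use {p,s}
  L6 def {n} use ∅
  L7 def {f,p} use {f}
  L8 def {n} use {n,p}
  L9 def {s} use ∅

Live sets:
  L0 li=∅ lo={n,p}
  L1 li={n,p} lo=∅
  L2 li={n,p} lo={n,p,s}
  L3 li={n,p,s} lo={f,n,p,s}
  L4 li={f,s} lo={f,p}
  L5 li={n,p,s} lo={n,p}
  L6 li={f,p} lo={f,n,p}
  L7 li={f} lo=∅
  L8 li={n,p} lo=∅
  L9 li=∅ lo=∅

live-out(L0) = ["n", "p"]

Answer: ["n", "p"]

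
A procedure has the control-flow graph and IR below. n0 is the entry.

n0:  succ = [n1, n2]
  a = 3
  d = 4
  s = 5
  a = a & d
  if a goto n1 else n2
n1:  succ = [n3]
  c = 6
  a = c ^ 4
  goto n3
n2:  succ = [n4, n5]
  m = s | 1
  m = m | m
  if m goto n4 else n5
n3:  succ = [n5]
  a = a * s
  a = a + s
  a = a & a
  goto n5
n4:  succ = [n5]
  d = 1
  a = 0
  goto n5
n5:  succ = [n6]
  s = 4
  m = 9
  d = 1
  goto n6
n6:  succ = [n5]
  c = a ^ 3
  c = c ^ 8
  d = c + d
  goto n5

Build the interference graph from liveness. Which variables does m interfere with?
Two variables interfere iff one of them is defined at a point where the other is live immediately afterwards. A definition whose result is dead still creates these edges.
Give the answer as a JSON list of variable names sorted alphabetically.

Per-block:
  n0: {a,d,s} / ∅
  n1: {a,c} / ∅
  n2: {m} / {s}
  n3: {a} / {a,s}
  n4: {a,d} / ∅
  n5: {d,m,s} / ∅
  n6: {c,d} / {a,d}

Backward fixpoint:
  n0: in=∅ out={a,s}
  n1: in={s} out={a,s}
  n2: in={a,s} out={a}
  n3: in={a,s} out={a}
  n4: in=∅ out={a}
  n5: in={a} out={a,d}
  n6: in={a,d} out={a}

Interfere edges:
  a: {c,d,m,s}
  c: {a,d,s}
  d: {a,c,s}
  m: {a}
  s: {a,c,d}

N(m) = ["a"]

Answer: ["a"]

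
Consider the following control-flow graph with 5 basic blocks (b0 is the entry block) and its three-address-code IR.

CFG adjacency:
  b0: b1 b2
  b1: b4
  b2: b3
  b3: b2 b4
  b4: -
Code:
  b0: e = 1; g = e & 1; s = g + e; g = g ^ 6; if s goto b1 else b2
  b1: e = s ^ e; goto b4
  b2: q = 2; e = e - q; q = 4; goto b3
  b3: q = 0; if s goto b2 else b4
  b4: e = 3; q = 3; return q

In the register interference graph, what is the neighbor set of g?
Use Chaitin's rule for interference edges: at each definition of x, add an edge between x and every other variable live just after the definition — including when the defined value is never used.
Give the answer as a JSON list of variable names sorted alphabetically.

Answer: ["e", "s"]

Derivation:
Block summaries:
  b0: def={e,g,s} ue=∅
  b1: def={e} ue={e,s}
  b2: def={e,q} ue={e}
  b3: def={q} ue={s}
  b4: def={e,q} ue=∅

Live sets:
  b0 li=∅ lo={e,s}
  b1 li={e,s} lo=∅
  b2 li={e,s} lo={e,s}
  b3 li={e,s} lo={e,s}
  b4 li=∅ lo=∅

Interference:
  e↔{g,q,s}
  g↔{e,s}
  q↔{e,s}
  s↔{e,g,q}

N(g) = ["e", "s"]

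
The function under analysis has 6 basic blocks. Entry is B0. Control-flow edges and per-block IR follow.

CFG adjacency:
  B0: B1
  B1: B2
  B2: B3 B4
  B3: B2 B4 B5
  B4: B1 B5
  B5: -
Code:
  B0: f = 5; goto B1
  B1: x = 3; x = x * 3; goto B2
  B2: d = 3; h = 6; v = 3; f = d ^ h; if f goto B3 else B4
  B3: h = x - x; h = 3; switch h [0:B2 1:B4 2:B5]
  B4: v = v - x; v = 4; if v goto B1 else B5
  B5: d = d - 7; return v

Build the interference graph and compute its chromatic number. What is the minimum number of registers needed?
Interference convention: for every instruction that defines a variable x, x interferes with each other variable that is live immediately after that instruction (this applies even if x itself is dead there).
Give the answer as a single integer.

Answer: 4

Derivation:
Block summaries:
  B0 def {f} use ∅
  B1 def {x} use ∅
  B2 def {d,f,h,v} use ∅
  B3 def {h} use {x}
  B4 def {v} use {v,x}
  B5 def {d} use {d,v}

Live sets:
  live B0: ∅→∅
  live B1: ∅→{x}
  live B2: {x}→{d,v,x}
  live B3: {d,v,x}→{d,v,x}
  live B4: {d,v,x}→{d,v}
  live B5: {d,v}→∅

Interference:
  d: {f,h,v,x}
  f: {d,v,x}
  h: {d,v,x}
  v: {d,f,h,x}
  x: {d,f,h,v}

Colouring:
  {d,f,v,x} pairwise interfere (4-clique) ⇒ χ ≥ 4
  4-colouring: R0={d}  R1={v}  R2={x}  R3={f,h}
  χ = 4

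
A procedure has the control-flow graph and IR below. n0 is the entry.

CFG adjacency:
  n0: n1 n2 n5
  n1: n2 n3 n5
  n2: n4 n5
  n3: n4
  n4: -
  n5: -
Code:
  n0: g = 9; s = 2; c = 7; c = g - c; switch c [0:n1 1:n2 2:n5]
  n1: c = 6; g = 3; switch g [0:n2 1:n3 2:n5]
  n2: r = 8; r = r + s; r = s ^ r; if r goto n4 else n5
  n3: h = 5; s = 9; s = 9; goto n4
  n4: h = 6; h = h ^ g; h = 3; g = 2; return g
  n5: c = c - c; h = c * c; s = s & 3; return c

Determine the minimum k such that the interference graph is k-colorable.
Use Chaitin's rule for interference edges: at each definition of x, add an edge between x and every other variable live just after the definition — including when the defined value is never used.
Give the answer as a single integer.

Answer: 4

Analysis:
def/use:
  n0: def={c,g,s} ue=∅
  n1: def={c,g} ue=∅
  n2: def={r} ue={s}
  n3: def={h,s} ue=∅
  n4: def={g,h} ue={g}
  n5: def={c,h,s} ue={c,s}

Live sets:
  n0 li=∅ lo={c,g,s}
  n1 li={s} lo={c,g,s}
  n2 li={c,g,s} lo={c,g,s}
  n3 li={g} lo={g}
  n4 li={g} lo=∅
  n5 li={c,s} lo=∅

Conflict graph:
  c: {g,h,r,s}
  g: {c,h,r,s}
  h: {c,g,s}
  r: {c,g,s}
  s: {c,g,h,r}

Colouring:
  {c,g,h,s} pairwise interfere (4-clique) ⇒ χ ≥ 4
  4-colouring: R0={c}  R1={g}  R2={s}  R3={h,r}
  χ = 4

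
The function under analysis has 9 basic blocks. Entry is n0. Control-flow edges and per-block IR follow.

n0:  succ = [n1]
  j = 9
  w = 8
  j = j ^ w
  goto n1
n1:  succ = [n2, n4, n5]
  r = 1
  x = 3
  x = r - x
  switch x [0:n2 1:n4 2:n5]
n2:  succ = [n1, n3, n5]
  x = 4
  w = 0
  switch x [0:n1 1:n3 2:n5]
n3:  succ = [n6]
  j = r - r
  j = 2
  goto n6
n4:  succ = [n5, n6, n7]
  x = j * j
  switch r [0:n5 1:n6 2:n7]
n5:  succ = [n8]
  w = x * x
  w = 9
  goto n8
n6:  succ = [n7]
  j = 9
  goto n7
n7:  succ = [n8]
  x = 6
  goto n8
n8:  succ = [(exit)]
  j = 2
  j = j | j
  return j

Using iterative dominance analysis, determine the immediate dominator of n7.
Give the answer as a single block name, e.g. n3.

idom tree: n1←n0 n2←n1 n3←n2 n4←n1 n5←n1 n6←n1 n7←n1 n8←n1
Dom at joins:
  n1: preds {n0,n2}: {n0} ∩ {n0,n1,n2} = {n0}; idom=n0
  n5: preds {n1,n2,n4}: {n0,n1} ∩ {n0,n1,n2} ∩ {n0,n1,n4} = {n0,n1}; idom=n1
  n6: preds {n3,n4}: {n0,n1,n2,n3} ∩ {n0,n1,n4} = {n0,n1}; idom=n1
  n7: preds {n4,n6}: {n0,n1,n4} ∩ {n0,n1,n6} = {n0,n1}; idom=n1
  n8: preds {n5,n7}: {n0,n1,n5} ∩ {n0,n1,n7} = {n0,n1}; idom=n1

idom(n7) = n1

Answer: n1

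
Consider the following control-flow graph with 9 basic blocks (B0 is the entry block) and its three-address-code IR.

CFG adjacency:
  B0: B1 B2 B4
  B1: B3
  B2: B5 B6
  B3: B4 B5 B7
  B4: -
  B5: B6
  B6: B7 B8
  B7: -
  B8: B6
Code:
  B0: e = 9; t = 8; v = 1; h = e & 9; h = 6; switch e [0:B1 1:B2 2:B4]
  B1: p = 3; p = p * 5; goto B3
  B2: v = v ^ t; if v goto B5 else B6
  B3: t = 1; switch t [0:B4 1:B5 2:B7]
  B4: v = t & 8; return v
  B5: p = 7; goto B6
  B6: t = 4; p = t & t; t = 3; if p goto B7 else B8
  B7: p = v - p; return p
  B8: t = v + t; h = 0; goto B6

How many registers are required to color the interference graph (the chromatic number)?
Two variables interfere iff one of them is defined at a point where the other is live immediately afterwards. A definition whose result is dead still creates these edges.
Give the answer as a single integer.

Answer: 4

Derivation:
def/use:
  B0: def={e,h,t,v} ue=∅
  B1: def={p} ue=∅
  B2: def={v} ue={t,v}
  B3: def={t} ue=∅
  B4: def={v} ue={t}
  B5: def={p} ue=∅
  B6: def={p,t} ue=∅
  B7: def={p} ue={p,v}
  B8: def={h,t} ue={t,v}

Live sets:
  live B0: ∅→{t,v}
  live B1: {v}→{p,v}
  live B2: {t,v}→{v}
  live B3: {p,v}→{p,t,v}
  live B4: {t}→∅
  live B5: {v}→{v}
  live B6: {v}→{p,t,v}
  live B7: {p,v}→∅
  live B8: {t,v}→{v}

Interfere edges:
  e — {h,t,v}
  h — {e,t,v}
  p — {t,v}
  t — {e,h,p,v}
  v — {e,h,p,t}

Chromatic number:
  lower bound: {e,h,t,v} mutually conflict ⇒ χ ≥ 4
  assign e→r2 h→r3 p→r2 t→r0 v→r1 — no edge inside a register ⇒ χ ≤ 4
  χ = 4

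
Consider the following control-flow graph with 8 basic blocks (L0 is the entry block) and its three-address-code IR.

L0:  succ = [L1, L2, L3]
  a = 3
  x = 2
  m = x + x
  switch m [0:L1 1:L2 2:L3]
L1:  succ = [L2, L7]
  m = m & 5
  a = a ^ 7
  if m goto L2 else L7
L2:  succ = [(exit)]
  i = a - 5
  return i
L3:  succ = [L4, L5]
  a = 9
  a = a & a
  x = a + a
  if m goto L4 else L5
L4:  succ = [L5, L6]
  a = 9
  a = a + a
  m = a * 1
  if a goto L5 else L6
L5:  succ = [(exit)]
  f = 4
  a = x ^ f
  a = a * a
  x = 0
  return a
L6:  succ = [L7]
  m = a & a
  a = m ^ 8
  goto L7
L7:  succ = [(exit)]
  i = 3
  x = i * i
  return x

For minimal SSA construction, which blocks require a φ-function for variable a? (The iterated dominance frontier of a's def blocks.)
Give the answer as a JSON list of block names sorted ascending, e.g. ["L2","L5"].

Answer: ["L2", "L5", "L7"]

Working:
idom tree: L1←L0 L2←L0 L3←L0 L4←L3 L5←L3 L6←L4 L7←L0
Dom∩ at merges:
  L2: preds {L0,L1}: {L0} ∩ {L0,L1} = {L0}; idom=L0
  L5: preds {L3,L4}: {L0,L3} ∩ {L0,L3,L4} = {L0,L3}; idom=L3
  L7: preds {L1,L6}: {L0,L1} ∩ {L0,L3,L4,L6} = {L0}; idom=L0

Frontier:
  join L2 pred L0: · stop@L0
  join L2 pred L1: L1 stop@L0
  join L5 pred L3: · stop@L3
  join L5 pred L4: L4 stop@L3
  join L7 pred L1: L1 stop@L0
  join L7 pred L6: L6→L4→L3 stop@L0
  L0 → ∅
  L1 → {L2,L7}
  L2 → ∅
  L3 → {L7}
  L4 → {L5,L7}
  L5 → ∅
  L6 → {L7}
  L7 → ∅

φ for a: defs {L0,L1,L3,L4,L5,L6}
  DF⁺ = {L2,L5,L7}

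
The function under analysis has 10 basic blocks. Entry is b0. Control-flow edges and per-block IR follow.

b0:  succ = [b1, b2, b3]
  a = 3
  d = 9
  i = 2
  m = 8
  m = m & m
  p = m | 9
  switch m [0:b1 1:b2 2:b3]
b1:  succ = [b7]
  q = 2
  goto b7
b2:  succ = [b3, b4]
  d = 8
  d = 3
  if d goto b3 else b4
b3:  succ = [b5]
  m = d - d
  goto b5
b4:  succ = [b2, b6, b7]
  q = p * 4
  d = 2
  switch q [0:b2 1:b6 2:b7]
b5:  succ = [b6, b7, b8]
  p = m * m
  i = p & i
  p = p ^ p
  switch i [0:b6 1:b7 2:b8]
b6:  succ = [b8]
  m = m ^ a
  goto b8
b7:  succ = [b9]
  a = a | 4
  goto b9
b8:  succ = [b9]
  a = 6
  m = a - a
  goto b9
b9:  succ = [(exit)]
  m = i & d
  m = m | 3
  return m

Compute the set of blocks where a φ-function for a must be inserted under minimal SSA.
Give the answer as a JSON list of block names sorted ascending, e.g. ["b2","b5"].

idom tree: b1←b0 b2←b0 b3←b0 b4←b2 b5←b3 b6←b0 b7←b0 b8←b0 b9←b0
Dom at joins:
  b2: preds {b0,b4}: {b0} ∩ {b0,b2,b4} = {b0}; idom=b0
  b3: preds {b0,b2}: {b0} ∩ {b0,b2} = {b0}; idom=b0
  b6: preds {b4,b5}: {b0,b2,b4} ∩ {b0,b3,b5} = {b0}; idom=b0
  b7: preds {b1,b4,b5}: {b0,b1} ∩ {b0,b2,b4} ∩ {b0,b3,b5} = {b0}; idom=b0
  b8: preds {b5,b6}: {b0,b3,b5} ∩ {b0,b6} = {b0}; idom=b0
  b9: preds {b7,b8}: {b0,b7} ∩ {b0,b8} = {b0}; idom=b0

DF walk-up:
  b2←b0: walk · to b0
  b2←b4: walk b4→b2 to b0
  b3←b0: walk · to b0
  b3←b2: walk b2 to b0
  b6←b4: walk b4→b2 to b0
  b6←b5: walk b5→b3 to b0
  b7←b1: walk b1 to b0
  b7←b4: walk b4→b2 to b0
  b7←b5: walk b5→b3 to b0
  b8←b5: walk b5→b3 to b0
  b8←b6: walk b6 to b0
  b9←b7: walk b7 to b0
  b9←b8: walk b8 to b0
  b0 → ∅
  b1 → {b7}
  b2 → {b2,b3,b6,b7}
  b3 → {b6,b7,b8}
  b4 → {b2,b6,b7}
  b5 → {b6,b7,b8}
  b6 → {b8}
  b7 → {b9}
  b8 → {b9}
  b9 → ∅

φ for a: defs {b0,b7,b8}
  DF⁺ = {b9}

Answer: ["b9"]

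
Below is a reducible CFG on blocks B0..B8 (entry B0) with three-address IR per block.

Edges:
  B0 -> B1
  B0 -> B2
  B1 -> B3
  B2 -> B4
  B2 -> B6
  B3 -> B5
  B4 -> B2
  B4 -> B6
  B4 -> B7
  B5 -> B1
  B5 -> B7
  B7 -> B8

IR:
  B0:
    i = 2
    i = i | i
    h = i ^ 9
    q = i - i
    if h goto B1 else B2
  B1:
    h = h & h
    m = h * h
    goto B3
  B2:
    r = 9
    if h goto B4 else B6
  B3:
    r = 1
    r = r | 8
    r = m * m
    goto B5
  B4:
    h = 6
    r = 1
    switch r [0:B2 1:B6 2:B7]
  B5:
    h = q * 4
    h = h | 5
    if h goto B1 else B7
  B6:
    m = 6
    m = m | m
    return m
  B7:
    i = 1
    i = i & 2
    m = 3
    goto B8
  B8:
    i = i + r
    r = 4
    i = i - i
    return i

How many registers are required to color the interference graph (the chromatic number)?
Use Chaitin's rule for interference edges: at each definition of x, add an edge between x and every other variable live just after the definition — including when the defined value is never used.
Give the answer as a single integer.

Per-block:
  B0: {h,i,q} / ∅
  B1: {h,m} / {h}
  B2: {r} / {h}
  B3: {r} / {m}
  B4: {h,r} / ∅
  B5: {h} / {q}
  B6: {m} / ∅
  B7: {i,m} / ∅
  B8: {i,r} / {i,r}

Liveness:
  B0 li=∅ lo={h,q}
  B1 li={h,q} lo={m,q}
  B2 li={h} lo=∅
  B3 li={m,q} lo={q,r}
  B4 li=∅ lo={h,r}
  B5 li={q,r} lo={h,q,r}
  B6 li=∅ lo=∅
  B7 li={r} lo={i,r}
  B8 li={i,r} lo=∅

Interfere edges:
  h: {i,q,r}
  i: {h,m,r}
  m: {i,q,r}
  q: {h,m,r}
  r: {h,i,m,q}

Chromatic number:
  clique {h,i,r} ⇒ need ≥ 3
  assign h→r1 i→r2 m→r1 q→r2 r→r0 — no edge inside a register ⇒ χ ≤ 3
  χ = 3

Answer: 3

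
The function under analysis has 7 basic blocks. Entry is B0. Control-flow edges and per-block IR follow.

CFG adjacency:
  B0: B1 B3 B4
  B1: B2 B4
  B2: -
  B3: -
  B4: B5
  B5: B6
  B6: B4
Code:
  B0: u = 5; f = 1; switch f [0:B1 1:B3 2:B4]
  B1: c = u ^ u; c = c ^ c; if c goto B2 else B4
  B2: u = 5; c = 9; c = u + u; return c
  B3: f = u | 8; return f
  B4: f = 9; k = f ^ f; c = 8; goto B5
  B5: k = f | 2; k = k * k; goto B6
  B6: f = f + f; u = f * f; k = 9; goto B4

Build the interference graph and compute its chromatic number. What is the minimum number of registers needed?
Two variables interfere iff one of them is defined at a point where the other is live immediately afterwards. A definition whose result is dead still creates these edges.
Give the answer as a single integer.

Answer: 3

Analysis:
def/use:
  B0: def={f,u} ue=∅
  B1: def={c} ue={u}
  B2: def={c,u} ue=∅
  B3: def={f} ue={u}
  B4: def={c,f,k} ue=∅
  B5: def={k} ue={f}
  B6: def={f,k,u} ue={f}

Live sets:
  live B0: ∅→{u}
  live B1: {u}→∅
  live B2: ∅→∅
  live B3: {u}→∅
  live B4: ∅→{f}
  live B5: {f}→{f}
  live B6: {f}→∅

Interference:
  c — {f,u}
  f — {c,k,u}
  k — {f}
  u — {c,f}

Registers:
  clique {c,f,u} ⇒ need ≥ 3
  assign c→R1 f→R0 k→R1 u→R2 — no edge inside a register ⇒ χ ≤ 3
  χ = 3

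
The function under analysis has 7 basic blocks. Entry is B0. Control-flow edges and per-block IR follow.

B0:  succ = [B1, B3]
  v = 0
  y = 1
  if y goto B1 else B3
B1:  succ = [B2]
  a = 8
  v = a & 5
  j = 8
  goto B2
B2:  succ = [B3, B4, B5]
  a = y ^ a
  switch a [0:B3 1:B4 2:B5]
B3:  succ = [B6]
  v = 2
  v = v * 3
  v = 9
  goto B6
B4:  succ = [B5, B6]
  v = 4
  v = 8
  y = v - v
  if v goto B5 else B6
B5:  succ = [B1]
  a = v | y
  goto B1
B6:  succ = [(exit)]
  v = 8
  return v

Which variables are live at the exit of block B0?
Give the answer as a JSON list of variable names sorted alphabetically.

Answer: ["y"]

Working:
def/use:
  B0: def={v,y} ue=∅
  B1: def={a,j,v} ue=∅
  B2: def={a} ue={a,y}
  B3: def={v} ue=∅
  B4: def={v,y} ue=∅
  B5: def={a} ue={v,y}
  B6: def={v} ue=∅

Backward fixpoint:
  live B0: ∅→{y}
  live B1: {y}→{a,v,y}
  live B2: {a,v,y}→{v,y}
  live B3: ∅→∅
  live B4: ∅→{v,y}
  live B5: {v,y}→{y}
  live B6: ∅→∅

live-out(B0) = ["y"]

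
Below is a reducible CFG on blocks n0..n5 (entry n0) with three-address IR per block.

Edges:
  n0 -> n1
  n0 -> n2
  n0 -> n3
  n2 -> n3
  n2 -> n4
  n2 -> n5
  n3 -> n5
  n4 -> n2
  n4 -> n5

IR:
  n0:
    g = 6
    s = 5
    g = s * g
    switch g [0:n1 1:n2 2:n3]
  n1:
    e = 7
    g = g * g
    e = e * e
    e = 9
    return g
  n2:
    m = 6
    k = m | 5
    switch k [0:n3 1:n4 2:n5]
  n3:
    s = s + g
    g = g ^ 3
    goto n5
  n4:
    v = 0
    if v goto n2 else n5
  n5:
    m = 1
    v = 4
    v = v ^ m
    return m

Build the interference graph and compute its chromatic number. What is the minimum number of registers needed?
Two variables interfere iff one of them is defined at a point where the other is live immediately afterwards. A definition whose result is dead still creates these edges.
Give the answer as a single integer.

Answer: 4

Analysis:
Per-block:
  n0 def {g,s} use ∅
  n1 def {e,g} use {g}
  n2 def {k,m} use ∅
  n3 def {g,s} use {g,s}
  n4 def {v} use ∅
  n5 def {m,v} use ∅

Live sets:
  n0: in=∅ out={g,s}
  n1: in={g} out=∅
  n2: in={g,s} out={g,s}
  n3: in={g,s} out=∅
  n4: in={g,s} out={g,s}
  n5: in=∅ out=∅

Conflict graph:
  e — {g}
  g — {e,k,m,s,v}
  k — {g,s}
  m — {g,s,v}
  s — {g,k,m,v}
  v — {g,m,s}

Chromatic number:
  clique {g,m,s,v} ⇒ need ≥ 4
  4-colouring: r0={g}  r1={e,s}  r2={k,m}  r3={v}
  χ = 4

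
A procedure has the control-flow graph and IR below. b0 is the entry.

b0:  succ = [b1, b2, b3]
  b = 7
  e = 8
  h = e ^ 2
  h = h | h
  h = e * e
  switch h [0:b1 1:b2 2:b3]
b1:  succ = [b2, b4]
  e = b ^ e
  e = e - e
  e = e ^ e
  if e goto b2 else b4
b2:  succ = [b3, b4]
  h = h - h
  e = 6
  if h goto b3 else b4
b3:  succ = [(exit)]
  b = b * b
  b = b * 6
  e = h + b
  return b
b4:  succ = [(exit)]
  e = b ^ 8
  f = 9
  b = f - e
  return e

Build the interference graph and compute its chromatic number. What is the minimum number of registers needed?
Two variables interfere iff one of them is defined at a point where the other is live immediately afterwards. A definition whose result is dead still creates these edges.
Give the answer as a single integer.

Answer: 3

Derivation:
Per-block:
  b0 def {b,e,h} use ∅
  b1 def {e} use {b,e}
  b2 def {e,h} use {h}
  b3 def {b,e} use {b,h}
  b4 def {b,e,f} use {b}

Backward fixpoint:
  b0: in=∅ out={b,e,h}
  b1: in={b,e,h} out={b,h}
  b2: in={b,h} out={b,h}
  b3: in={b,h} out=∅
  b4: in={b} out=∅

Conflict graph:
  b: {e,h}
  e: {b,f,h}
  f: {e}
  h: {b,e}

Chromatic number:
  {b,e,h} pairwise interfere (3-clique) ⇒ χ ≥ 3
  3-colouring: c0={e}  c1={b,f}  c2={h}
  χ = 3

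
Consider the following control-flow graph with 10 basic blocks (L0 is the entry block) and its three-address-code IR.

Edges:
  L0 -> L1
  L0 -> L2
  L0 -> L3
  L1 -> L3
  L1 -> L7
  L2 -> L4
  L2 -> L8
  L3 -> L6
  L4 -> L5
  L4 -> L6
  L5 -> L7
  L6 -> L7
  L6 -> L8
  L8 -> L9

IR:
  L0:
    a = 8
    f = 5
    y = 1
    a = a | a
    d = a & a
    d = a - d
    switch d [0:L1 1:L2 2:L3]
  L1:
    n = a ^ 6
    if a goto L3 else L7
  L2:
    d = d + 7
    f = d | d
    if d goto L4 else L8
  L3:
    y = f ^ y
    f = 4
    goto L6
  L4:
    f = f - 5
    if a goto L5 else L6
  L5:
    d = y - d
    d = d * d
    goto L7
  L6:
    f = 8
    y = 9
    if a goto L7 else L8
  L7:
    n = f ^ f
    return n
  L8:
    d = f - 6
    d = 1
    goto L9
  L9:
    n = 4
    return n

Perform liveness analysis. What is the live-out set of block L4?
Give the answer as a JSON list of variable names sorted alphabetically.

def/use:
  L0: {a,d,f,y} / ∅
  L1: {n} / {a}
  L2: {d,f} / {d}
  L3: {f,y} / {f,y}
  L4: {f} / {a,f}
  L5: {d} / {d,y}
  L6: {f,y} / {a}
  L7: {n} / {f}
  L8: {d} / {f}
  L9: {n} / ∅

Backward fixpoint:
  live L0: ∅→{a,d,f,y}
  live L1: {a,f,y}→{a,f,y}
  live L2: {a,d,y}→{a,d,f,y}
  live L3: {a,f,y}→{a}
  live L4: {a,d,f,y}→{a,d,f,y}
  live L5: {d,f,y}→{f}
  live L6: {a}→{f}
  live L7: {f}→∅
  live L8: {f}→∅
  live L9: ∅→∅

live-out(L4) = ["a", "d", "f", "y"]

Answer: ["a", "d", "f", "y"]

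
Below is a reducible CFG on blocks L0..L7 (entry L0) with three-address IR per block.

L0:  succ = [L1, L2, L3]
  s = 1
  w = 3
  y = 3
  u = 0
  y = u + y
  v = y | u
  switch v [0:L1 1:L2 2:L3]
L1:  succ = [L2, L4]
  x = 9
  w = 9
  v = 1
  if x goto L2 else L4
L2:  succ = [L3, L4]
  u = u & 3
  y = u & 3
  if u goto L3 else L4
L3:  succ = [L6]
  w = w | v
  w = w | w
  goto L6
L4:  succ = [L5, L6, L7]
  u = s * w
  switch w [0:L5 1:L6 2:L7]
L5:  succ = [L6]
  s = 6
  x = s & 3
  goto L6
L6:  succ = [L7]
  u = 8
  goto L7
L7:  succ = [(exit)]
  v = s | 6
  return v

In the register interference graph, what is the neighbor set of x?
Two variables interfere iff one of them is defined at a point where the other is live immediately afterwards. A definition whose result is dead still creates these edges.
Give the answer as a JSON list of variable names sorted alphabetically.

Answer: ["s", "u", "v", "w"]

Analysis:
def/use:
  L0: def={s,u,v,w,y} ue=∅
  L1: def={v,w,x} ue=∅
  L2: def={u,y} ue={u}
  L3: def={w} ue={v,w}
  L4: def={u} ue={s,w}
  L5: def={s,x} ue=∅
  L6: def={u} ue=∅
  L7: def={v} ue={s}

Live sets:
  L0 li=∅ lo={s,u,v,w}
  L1 li={s,u} lo={s,u,v,w}
  L2 li={s,u,v,w} lo={s,v,w}
  L3 li={s,v,w} lo={s}
  L4 li={s,w} lo={s}
  L5 li=∅ lo={s}
  L6 li={s} lo={s}
  L7 li={s} lo=∅

Interference:
  s: {u,v,w,x,y}
  u: {s,v,w,x,y}
  v: {s,u,w,x,y}
  w: {s,u,v,x,y}
  x: {s,u,v,w}
  y: {s,u,v,w}

N(x) = ["s", "u", "v", "w"]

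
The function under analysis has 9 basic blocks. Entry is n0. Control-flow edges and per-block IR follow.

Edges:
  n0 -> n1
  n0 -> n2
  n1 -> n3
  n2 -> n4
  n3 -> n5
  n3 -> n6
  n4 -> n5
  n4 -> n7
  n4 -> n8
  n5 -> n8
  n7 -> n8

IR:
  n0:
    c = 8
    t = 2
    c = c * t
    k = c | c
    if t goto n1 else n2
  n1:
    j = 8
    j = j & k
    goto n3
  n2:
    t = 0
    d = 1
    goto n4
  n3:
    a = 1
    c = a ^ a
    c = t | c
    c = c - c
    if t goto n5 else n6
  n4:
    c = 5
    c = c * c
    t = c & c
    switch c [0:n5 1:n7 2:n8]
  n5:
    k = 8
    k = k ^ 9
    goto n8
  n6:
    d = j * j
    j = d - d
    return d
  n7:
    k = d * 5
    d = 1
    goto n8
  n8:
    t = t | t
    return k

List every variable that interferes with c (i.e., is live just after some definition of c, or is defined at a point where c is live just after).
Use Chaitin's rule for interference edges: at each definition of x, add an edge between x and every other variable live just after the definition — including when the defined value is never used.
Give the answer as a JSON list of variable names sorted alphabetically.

Per-block:
  n0 def {c,k,t} use ∅
  n1 def {j} use {k}
  n2 def {d,t} use ∅
  n3 def {a,c} use {t}
  n4 def {c,t} use ∅
  n5 def {k} use ∅
  n6 def {d,j} use {j}
  n7 def {d,k} use {d}
  n8 def {t} use {k,t}

Liveness:
  n0: in=∅ out={k,t}
  n1: in={k,t} out={j,t}
  n2: in={k} out={d,k}
  n3: in={j,t} out={j,t}
  n4: in={d,k} out={d,k,t}
  n5: in={t} out={k,t}
  n6: in={j} out=∅
  n7: in={d,t} out={k,t}
  n8: in={k,t} out=∅

Conflict graph:
  a: {j,t}
  c: {d,j,k,t}
  d: {c,j,k,t}
  j: {a,c,d,k,t}
  k: {c,d,j,t}
  t: {a,c,d,j,k}

N(c) = ["d", "j", "k", "t"]

Answer: ["d", "j", "k", "t"]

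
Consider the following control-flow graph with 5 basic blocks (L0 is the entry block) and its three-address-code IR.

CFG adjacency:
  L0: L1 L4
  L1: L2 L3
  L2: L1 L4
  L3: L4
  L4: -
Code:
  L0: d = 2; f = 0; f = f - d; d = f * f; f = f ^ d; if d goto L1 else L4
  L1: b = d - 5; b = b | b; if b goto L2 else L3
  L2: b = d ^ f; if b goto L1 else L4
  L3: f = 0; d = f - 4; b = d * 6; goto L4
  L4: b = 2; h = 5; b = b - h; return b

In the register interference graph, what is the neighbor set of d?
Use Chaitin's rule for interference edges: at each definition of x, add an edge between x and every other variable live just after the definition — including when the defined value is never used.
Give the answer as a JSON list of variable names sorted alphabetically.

Block summaries:
  L0: def={d,f} ue=∅
  L1: def={b} ue={d}
  L2: def={b} ue={d,f}
  L3: def={b,d,f} ue=∅
  L4: def={b,h} ue=∅

Liveness:
  live L0: ∅→{d,f}
  live L1: {d,f}→{d,f}
  live L2: {d,f}→{d,f}
  live L3: ∅→∅
  live L4: ∅→∅

Interference:
  b — {d,f,h}
  d — {b,f}
  f — {b,d}
  h — {b}

N(d) = ["b", "f"]

Answer: ["b", "f"]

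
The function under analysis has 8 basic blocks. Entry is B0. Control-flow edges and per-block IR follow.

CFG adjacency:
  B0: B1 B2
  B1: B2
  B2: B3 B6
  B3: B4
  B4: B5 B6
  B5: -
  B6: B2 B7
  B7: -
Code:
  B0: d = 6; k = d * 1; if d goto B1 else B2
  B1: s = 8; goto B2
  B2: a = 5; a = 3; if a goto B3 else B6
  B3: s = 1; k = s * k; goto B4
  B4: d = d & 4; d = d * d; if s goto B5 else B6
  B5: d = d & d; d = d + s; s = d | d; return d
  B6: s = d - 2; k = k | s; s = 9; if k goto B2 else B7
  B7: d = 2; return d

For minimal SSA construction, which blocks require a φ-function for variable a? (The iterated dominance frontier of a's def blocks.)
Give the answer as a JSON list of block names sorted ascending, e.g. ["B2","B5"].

Answer: ["B2"]

Derivation:
idom tree: B1←B0 B2←B0 B3←B2 B4←B3 B5←B4 B6←B2 B7←B6
Join-block Dom:
  B2: preds {B0,B1,B6}: {B0} ∩ {B0,B1} ∩ {B0,B2,B6} = {B0}; idom=B0
  B6: preds {B2,B4}: {B0,B2} ∩ {B0,B2,B3,B4} = {B0,B2}; idom=B2

Frontier:
  B2←B0: walk · to B0
  B2←B1: walk B1 to B0
  B2←B6: walk B6→B2 to B0
  B6←B2: walk · to B2
  B6←B4: walk B4→B3 to B2
  DF(B0)=∅
  DF(B1)={B2}
  DF(B2)={B2}
  DF(B3)={B6}
  DF(B4)={B6}
  DF(B5)=∅
  DF(B6)={B2}
  DF(B7)=∅

φ for a: defs {B2}
  DF⁺ = {B2}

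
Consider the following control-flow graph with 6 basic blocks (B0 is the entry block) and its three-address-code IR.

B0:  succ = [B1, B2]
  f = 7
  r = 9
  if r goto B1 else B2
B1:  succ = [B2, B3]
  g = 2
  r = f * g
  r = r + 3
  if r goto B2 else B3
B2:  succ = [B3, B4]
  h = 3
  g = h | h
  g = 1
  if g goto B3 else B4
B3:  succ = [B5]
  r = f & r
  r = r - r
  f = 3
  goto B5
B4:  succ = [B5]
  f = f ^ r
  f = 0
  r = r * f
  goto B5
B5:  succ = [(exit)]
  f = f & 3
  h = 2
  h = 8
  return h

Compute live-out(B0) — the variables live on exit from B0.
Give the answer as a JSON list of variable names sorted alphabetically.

Per-block:
  B0 def {f,r} use ∅
  B1 def {g,r} use {f}
  B2 def {g,h} use ∅
  B3 def {f,r} use {f,r}
  B4 def {f,r} use {f,r}
  B5 def {f,h} use {f}

Live sets:
  live B0: ∅→{f,r}
  live B1: {f}→{f,r}
  live B2: {f,r}→{f,r}
  live B3: {f,r}→{f}
  live B4: {f,r}→{f}
  live B5: {f}→∅

live-out(B0) = ["f", "r"]

Answer: ["f", "r"]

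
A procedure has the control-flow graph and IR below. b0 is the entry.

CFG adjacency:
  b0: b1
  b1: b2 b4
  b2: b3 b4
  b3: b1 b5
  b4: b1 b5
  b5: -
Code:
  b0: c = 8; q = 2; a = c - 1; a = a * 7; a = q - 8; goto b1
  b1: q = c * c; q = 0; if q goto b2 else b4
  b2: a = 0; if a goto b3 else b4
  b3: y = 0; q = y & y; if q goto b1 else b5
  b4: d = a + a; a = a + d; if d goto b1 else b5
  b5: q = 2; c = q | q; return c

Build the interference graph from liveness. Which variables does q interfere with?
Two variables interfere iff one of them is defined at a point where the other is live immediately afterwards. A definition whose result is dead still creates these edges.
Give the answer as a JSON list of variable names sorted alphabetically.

Answer: ["a", "c"]

Analysis:
Per-block:
  b0: {a,c,q} / ∅
  b1: {q} / {c}
  b2: {a} / ∅
  b3: {q,y} / ∅
  b4: {a,d} / {a}
  b5: {c,q} / ∅

Live sets:
  live b0: ∅→{a,c}
  live b1: {a,c}→{a,c}
  live b2: {c}→{a,c}
  live b3: {a,c}→{a,c}
  live b4: {a,c}→{a,c}
  live b5: ∅→∅

Interference:
  a: {c,d,q,y}
  c: {a,d,q,y}
  d: {a,c}
  q: {a,c}
  y: {a,c}

N(q) = ["a", "c"]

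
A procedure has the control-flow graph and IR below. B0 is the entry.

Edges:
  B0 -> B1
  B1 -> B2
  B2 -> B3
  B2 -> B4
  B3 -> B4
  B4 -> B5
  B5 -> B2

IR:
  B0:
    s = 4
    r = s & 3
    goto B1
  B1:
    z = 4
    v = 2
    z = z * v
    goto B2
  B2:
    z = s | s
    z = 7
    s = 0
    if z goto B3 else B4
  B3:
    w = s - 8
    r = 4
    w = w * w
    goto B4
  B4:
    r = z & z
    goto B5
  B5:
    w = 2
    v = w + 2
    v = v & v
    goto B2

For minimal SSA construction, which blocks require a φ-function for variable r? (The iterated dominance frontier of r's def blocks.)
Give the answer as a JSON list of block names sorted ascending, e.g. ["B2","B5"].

idom tree: B1←B0 B2←B1 B3←B2 B4←B2 B5←B4
Dom∩ at merges:
  B2: preds {B1,B5}: {B0,B1} ∩ {B0,B1,B2,B4,B5} = {B0,B1}; idom=B1
  B4: preds {B2,B3}: {B0,B1,B2} ∩ {B0,B1,B2,B3} = {B0,B1,B2}; idom=B2

DF walk-up:
  join B2 pred B1: · stop@B1
  join B2 pred B5: B5→B4→B2 stop@B1
  join B4 pred B2: · stop@B2
  join B4 pred B3: B3 stop@B2
  B0: DF=∅
  B1: DF=∅
  B2: DF={B2}
  B3: DF={B4}
  B4: DF={B2}
  B5: DF={B2}

φ for r: defs {B0,B3,B4}
  DF⁺ = {B2,B4}

Answer: ["B2", "B4"]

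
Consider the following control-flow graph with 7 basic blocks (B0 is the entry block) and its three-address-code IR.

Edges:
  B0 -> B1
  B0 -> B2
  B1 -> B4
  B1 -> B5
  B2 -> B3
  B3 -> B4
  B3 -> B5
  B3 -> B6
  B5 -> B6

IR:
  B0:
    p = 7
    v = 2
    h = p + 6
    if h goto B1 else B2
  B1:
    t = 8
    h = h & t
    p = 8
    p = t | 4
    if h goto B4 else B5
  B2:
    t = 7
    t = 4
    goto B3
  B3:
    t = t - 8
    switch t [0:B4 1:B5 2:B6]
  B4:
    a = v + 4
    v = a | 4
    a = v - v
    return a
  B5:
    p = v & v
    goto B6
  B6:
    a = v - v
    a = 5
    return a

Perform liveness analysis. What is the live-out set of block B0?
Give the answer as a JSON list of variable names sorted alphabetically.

Answer: ["h", "v"]

Derivation:
Block summaries:
  B0: def={h,p,v} ue=∅
  B1: def={h,p,t} ue={h}
  B2: def={t} ue=∅
  B3: def={t} ue={t}
  B4: def={a,v} ue={v}
  B5: def={p} ue={v}
  B6: def={a} ue={v}

Liveness:
  live B0: ∅→{h,v}
  live B1: {h,v}→{v}
  live B2: {v}→{t,v}
  live B3: {t,v}→{v}
  live B4: {v}→∅
  live B5: {v}→{v}
  live B6: {v}→∅

live-out(B0) = ["h", "v"]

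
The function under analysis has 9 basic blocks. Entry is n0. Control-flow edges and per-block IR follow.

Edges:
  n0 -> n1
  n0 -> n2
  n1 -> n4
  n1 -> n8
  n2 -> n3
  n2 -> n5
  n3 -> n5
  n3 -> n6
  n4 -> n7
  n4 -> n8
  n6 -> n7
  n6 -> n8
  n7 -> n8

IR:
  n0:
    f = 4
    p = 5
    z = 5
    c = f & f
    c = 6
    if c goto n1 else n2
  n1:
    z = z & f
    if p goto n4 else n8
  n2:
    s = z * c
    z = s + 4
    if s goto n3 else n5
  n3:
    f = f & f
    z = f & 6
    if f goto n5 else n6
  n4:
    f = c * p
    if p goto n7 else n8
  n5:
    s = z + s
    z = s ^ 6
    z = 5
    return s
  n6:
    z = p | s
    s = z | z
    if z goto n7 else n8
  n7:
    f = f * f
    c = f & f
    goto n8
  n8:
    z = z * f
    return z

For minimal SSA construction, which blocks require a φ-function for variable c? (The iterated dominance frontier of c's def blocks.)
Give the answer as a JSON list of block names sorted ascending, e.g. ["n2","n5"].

Answer: ["n8"]

Derivation:
idom tree: n1←n0 n2←n0 n3←n2 n4←n1 n5←n2 n6←n3 n7←n0 n8←n0
Dom at joins:
  n5: preds {n2,n3}: {n0,n2} ∩ {n0,n2,n3} = {n0,n2}; idom=n2
  n7: preds {n4,n6}: {n0,n1,n4} ∩ {n0,n2,n3,n6} = {n0}; idom=n0
  n8: preds {n1,n4,n6,n7}: {n0,n1} ∩ {n0,n1,n4} ∩ {n0,n2,n3,n6} ∩ {n0,n7} = {n0}; idom=n0

DF walk-up:
  n5←n2: walk · to n2
  n5←n3: walk n3 to n2
  n7←n4: walk n4→n1 to n0
  n7←n6: walk n6→n3→n2 to n0
  n8←n1: walk n1 to n0
  n8←n4: walk n4→n1 to n0
  n8←n6: walk n6→n3→n2 to n0
  n8←n7: walk n7 to n0
  n0 → ∅
  n1 → {n7,n8}
  n2 → {n7,n8}
  n3 → {n5,n7,n8}
  n4 → {n7,n8}
  n5 → ∅
  n6 → {n7,n8}
  n7 → {n8}
  n8 → ∅

φ for c: defs {n0,n7}
  DF⁺ = {n8}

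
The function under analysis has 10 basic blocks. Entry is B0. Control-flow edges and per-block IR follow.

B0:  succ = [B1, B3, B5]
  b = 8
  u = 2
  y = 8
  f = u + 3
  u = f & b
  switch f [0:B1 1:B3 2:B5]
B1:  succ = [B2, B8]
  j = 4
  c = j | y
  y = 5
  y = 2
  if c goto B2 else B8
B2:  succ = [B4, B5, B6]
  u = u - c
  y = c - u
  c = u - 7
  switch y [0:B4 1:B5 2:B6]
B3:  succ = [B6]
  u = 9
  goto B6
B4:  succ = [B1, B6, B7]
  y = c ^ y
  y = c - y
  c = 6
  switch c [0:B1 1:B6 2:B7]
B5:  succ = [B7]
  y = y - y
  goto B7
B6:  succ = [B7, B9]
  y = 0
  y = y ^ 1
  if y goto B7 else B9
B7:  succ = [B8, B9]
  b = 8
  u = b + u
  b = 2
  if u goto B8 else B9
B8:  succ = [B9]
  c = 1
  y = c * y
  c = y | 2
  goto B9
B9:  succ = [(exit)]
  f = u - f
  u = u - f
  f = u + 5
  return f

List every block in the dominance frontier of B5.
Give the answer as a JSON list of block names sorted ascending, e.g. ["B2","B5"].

idom tree: B1←B0 B2←B1 B3←B0 B4←B2 B5←B0 B6←B0 B7←B0 B8←B0 B9←B0
Join-block Dom:
  B1: preds {B0,B4}: {B0} ∩ {B0,B1,B2,B4} = {B0}; idom=B0
  B5: preds {B0,B2}: {B0} ∩ {B0,B1,B2} = {B0}; idom=B0
  B6: preds {B2,B3,B4}: {B0,B1,B2} ∩ {B0,B3} ∩ {B0,B1,B2,B4} = {B0}; idom=B0
  B7: preds {B4,B5,B6}: {B0,B1,B2,B4} ∩ {B0,B5} ∩ {B0,B6} = {B0}; idom=B0
  B8: preds {B1,B7}: {B0,B1} ∩ {B0,B7} = {B0}; idom=B0
  B9: preds {B6,B7,B8}: {B0,B6} ∩ {B0,B7} ∩ {B0,B8} = {B0}; idom=B0

Frontier:
  B1←B0: walk · to B0
  B1←B4: walk B4→B2→B1 to B0
  B5←B0: walk · to B0
  B5←B2: walk B2→B1 to B0
  B6←B2: walk B2→B1 to B0
  B6←B3: walk B3 to B0
  B6←B4: walk B4→B2→B1 to B0
  B7←B4: walk B4→B2→B1 to B0
  B7←B5: walk B5 to B0
  B7←B6: walk B6 to B0
  B8←B1: walk B1 to B0
  B8←B7: walk B7 to B0
  B9←B6: walk B6 to B0
  B9←B7: walk B7 to B0
  B9←B8: walk B8 to B0
  DF(B0)=∅
  DF(B1)={B1,B5,B6,B7,B8}
  DF(B2)={B1,B5,B6,B7}
  DF(B3)={B6}
  DF(B4)={B1,B6,B7}
  DF(B5)={B7}
  DF(B6)={B7,B9}
  DF(B7)={B8,B9}
  DF(B8)={B9}
  DF(B9)=∅

DF(B5) = ["B7"]

Answer: ["B7"]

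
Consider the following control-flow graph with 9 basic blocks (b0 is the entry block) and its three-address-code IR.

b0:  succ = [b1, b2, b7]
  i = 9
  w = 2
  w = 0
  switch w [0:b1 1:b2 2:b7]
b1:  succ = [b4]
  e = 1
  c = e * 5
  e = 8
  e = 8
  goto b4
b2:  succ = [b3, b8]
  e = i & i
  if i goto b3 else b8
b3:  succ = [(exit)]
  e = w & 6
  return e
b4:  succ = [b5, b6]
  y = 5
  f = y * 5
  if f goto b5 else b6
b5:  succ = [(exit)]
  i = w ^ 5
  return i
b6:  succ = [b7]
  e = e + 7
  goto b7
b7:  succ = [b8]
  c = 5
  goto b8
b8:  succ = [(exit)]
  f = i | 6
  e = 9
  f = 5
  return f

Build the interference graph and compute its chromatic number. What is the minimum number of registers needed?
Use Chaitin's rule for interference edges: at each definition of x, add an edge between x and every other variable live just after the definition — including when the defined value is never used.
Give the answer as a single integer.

def/use:
  b0 def {i,w} use ∅
  b1 def {c,e} use ∅
  b2 def {e} use {i}
  b3 def {e} use {w}
  b4 def {f,y} use ∅
  b5 def {i} use {w}
  b6 def {e} use {e}
  b7 def {c} use ∅
  b8 def {e,f} use {i}

Backward fixpoint:
  live b0: ∅→{i,w}
  live b1: {i,w}→{e,i,w}
  live b2: {i,w}→{i,w}
  live b3: {w}→∅
  live b4: {e,i,w}→{e,i,w}
  live b5: {w}→∅
  live b6: {e,i}→{i}
  live b7: {i}→{i}
  live b8: {i}→∅

Interfere edges:
  c: {i,w}
  e: {f,i,w,y}
  f: {e,i,w}
  i: {c,e,f,w,y}
  w: {c,e,f,i,y}
  y: {e,i,w}

Chromatic number:
  clique {e,f,i,w} ⇒ need ≥ 4
  assign c→c2 e→c2 f→c3 i→c0 w→c1 y→c3 — no edge inside a register ⇒ χ ≤ 4
  χ = 4

Answer: 4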